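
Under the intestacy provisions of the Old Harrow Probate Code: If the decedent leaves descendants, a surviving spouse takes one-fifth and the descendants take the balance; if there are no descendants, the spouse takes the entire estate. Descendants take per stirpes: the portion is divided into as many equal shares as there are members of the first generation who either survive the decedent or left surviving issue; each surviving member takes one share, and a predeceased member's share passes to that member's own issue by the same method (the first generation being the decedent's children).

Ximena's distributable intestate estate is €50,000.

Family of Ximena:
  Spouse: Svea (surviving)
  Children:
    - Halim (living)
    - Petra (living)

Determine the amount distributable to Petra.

Petra receives €20,000.

Svea takes one-fifth of €50,000 = €10,000. The remaining €40,000 passes to the descendants.
The descendants' portion (€40,000) is divided into 2 shares of €20,000: Halim and Petra each take €20,000.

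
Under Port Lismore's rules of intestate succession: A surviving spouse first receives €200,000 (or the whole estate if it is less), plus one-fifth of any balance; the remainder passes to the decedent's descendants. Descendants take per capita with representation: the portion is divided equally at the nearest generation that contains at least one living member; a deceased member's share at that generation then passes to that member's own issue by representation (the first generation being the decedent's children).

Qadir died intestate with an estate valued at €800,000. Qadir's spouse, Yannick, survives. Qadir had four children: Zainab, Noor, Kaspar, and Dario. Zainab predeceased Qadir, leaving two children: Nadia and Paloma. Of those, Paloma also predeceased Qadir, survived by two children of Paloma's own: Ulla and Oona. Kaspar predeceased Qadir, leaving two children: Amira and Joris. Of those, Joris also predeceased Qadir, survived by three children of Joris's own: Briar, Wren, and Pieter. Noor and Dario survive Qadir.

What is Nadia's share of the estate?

Yannick first takes €200,000, leaving a balance of €600,000. Yannick then takes one-fifth of the balance (€120,000), for a total of €320,000. The remaining €480,000 passes to the descendants.
The descendants' portion (€480,000) is divided into 4 shares of €120,000: Noor and Dario each take €120,000; Zainab's €120,000 share passes to Zainab's issue; Kaspar's €120,000 share passes to Kaspar's issue.
Zainab's share (€120,000) is divided into 2 shares of €60,000: Nadia takes €60,000; Paloma's €60,000 share passes to Paloma's issue.
Paloma's share (€60,000) is divided into 2 shares of €30,000: Ulla and Oona each take €30,000.
Kaspar's share (€120,000) is divided into 2 shares of €60,000: Amira takes €60,000; Joris's €60,000 share passes to Joris's issue.
Joris's share (€60,000) is divided into 3 shares of €20,000: Briar, Wren, and Pieter each take €20,000.

Nadia receives €60,000.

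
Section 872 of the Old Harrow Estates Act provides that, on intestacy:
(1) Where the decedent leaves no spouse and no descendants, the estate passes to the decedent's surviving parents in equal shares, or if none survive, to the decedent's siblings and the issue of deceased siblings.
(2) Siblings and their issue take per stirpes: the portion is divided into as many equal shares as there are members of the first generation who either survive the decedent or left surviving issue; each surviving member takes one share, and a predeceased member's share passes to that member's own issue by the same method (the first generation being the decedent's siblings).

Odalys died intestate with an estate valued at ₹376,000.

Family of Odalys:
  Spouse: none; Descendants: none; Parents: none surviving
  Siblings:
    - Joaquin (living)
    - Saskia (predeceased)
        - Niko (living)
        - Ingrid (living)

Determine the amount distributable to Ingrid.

The entire ₹376,000 passes to the siblings and their issue.
That amount (₹376,000) is divided into 2 shares of ₹188,000: Joaquin takes ₹188,000; Saskia's ₹188,000 share passes to Saskia's issue.
Saskia's share (₹188,000) is divided into 2 shares of ₹94,000: Niko and Ingrid each take ₹94,000.

Ingrid receives ₹94,000.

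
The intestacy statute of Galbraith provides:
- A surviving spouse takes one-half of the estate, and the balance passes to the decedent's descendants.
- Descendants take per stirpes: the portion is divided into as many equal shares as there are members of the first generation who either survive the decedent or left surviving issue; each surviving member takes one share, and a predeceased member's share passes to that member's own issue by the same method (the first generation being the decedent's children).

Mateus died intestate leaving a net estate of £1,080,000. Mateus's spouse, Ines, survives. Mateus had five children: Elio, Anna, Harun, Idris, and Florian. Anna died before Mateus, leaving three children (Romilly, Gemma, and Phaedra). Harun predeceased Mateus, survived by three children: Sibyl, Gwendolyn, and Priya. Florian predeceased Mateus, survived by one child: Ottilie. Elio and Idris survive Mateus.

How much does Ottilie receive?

Ottilie receives £108,000.

Ines takes one-half of £1,080,000 = £540,000. The remaining £540,000 passes to the descendants.
The descendants' portion (£540,000) is divided into 5 shares of £108,000: Elio and Idris each take £108,000; Anna's £108,000 share passes to Anna's issue; Harun's £108,000 share passes to Harun's issue; Florian's £108,000 share passes to Florian's issue.
Anna's share (£108,000) is divided into 3 shares of £36,000: Romilly, Gemma, and Phaedra each take £36,000.
Harun's share (£108,000) is divided into 3 shares of £36,000: Sibyl, Gwendolyn, and Priya each take £36,000.
Florian's share (£108,000) passes entirely to Ottilie.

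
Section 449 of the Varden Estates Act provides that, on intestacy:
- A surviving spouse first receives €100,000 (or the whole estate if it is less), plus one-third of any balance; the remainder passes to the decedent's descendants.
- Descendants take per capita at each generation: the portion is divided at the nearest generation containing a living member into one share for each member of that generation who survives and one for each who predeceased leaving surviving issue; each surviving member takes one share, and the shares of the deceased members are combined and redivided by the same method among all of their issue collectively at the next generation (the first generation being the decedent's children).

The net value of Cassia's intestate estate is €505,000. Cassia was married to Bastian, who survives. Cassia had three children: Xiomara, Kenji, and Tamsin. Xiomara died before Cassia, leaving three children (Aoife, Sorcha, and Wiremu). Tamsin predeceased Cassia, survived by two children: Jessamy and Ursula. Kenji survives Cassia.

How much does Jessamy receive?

Bastian first takes €100,000, leaving a balance of €405,000. Bastian then takes one-third of the balance (€135,000), for a total of €235,000. The remaining €270,000 passes to the descendants.
The descendants' portion (€270,000) is divided at the children's generation into 3 shares of €90,000. Kenji takes €90,000. The 2 shares of the deceased (Xiomara and Tamsin) are combined into a pool of €180,000.
That pool (€180,000) is divided at the grandchildren's generation equally among Aoife, Sorcha, Wiremu, Jessamy, and Ursula: €36,000 each.

Jessamy receives €36,000.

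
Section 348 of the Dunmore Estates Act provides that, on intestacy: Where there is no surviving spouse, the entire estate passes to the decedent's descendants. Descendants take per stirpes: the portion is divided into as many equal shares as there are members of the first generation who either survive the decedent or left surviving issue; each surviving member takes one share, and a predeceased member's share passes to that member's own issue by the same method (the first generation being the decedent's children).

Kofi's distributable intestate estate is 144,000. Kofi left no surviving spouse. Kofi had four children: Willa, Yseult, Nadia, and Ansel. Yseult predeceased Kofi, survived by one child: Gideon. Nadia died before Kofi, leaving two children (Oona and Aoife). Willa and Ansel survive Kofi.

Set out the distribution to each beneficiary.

Willa: 36,000; Gideon: 36,000; Oona: 18,000; Aoife: 18,000; Ansel: 36,000

The entire 144,000 passes to the descendants.
That amount (144,000) is divided into 4 shares of 36,000: Willa and Ansel each take 36,000; Yseult's 36,000 share passes to Yseult's issue; Nadia's 36,000 share passes to Nadia's issue.
Yseult's share (36,000) passes entirely to Gideon.
Nadia's share (36,000) is divided into 2 shares of 18,000: Oona and Aoife each take 18,000.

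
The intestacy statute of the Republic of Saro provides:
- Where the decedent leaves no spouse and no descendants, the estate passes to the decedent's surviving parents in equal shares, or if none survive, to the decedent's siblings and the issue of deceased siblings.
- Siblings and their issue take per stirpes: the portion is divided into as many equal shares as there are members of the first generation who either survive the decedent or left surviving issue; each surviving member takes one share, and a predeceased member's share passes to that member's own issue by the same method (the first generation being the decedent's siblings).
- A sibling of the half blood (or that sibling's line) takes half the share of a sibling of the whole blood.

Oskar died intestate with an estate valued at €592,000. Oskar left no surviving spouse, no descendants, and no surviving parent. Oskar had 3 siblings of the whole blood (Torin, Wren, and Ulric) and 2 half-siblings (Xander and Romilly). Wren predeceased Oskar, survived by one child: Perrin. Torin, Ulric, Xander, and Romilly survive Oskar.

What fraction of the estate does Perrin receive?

The entire €592,000 passes to the siblings and their issue.
Counting each half-blood sibling's line as half a unit, there are 4 units in €592,000, so one unit is €148,000. Whole-blood lines (Torin, Wren, and Ulric) take €148,000 each; half-blood lines (Xander and Romilly) take €74,000 each.
Wren's share (€148,000) passes entirely to Perrin.

Perrin receives 1/4 of the estate.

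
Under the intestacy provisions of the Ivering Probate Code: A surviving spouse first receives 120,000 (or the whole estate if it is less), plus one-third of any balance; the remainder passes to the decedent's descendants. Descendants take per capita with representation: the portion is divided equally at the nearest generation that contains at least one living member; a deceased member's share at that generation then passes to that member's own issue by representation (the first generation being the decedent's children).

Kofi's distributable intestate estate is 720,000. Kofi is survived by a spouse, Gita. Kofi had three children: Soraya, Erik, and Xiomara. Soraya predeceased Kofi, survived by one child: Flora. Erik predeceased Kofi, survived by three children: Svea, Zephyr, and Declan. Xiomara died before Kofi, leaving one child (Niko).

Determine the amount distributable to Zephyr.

Gita first takes 120,000, leaving a balance of 600,000. Gita then takes one-third of the balance (200,000), for a total of 320,000. The remaining 400,000 passes to the descendants.
No child survives, so the initial division is made at the grandchildren's generation.
The descendants' portion (400,000) is divided into 5 shares of 80,000: Flora, Svea, Zephyr, Declan, and Niko each take 80,000.

Zephyr receives 80,000.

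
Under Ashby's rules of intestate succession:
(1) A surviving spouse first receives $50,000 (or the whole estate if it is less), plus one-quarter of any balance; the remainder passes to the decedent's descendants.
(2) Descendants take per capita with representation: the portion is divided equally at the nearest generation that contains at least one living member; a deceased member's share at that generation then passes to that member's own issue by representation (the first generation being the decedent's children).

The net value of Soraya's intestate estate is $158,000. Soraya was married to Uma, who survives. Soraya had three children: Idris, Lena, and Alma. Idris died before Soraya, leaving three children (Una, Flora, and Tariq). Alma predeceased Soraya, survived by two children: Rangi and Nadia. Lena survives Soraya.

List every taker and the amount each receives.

Uma first takes $50,000, leaving a balance of $108,000. Uma then takes one-quarter of the balance ($27,000), for a total of $77,000. The remaining $81,000 passes to the descendants.
The descendants' portion ($81,000) is divided into 3 shares of $27,000: Lena takes $27,000; Idris's $27,000 share passes to Idris's issue; Alma's $27,000 share passes to Alma's issue.
Idris's share ($27,000) is divided into 3 shares of $9,000: Una, Flora, and Tariq each take $9,000.
Alma's share ($27,000) is divided into 2 shares of $13,500: Rangi and Nadia each take $13,500.

Uma: $77,000; Una: $9,000; Flora: $9,000; Tariq: $9,000; Lena: $27,000; Rangi: $13,500; Nadia: $13,500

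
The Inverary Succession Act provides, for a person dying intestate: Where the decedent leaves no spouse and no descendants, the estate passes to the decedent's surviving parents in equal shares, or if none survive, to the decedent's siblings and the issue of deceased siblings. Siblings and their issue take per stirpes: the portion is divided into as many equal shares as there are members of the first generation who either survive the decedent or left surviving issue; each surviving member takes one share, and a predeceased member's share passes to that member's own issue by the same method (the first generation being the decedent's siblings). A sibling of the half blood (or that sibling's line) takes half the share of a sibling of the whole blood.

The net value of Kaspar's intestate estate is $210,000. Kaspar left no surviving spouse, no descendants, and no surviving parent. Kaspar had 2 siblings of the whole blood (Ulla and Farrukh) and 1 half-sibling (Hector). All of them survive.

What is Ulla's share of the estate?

Ulla receives $84,000.

The entire $210,000 passes to the siblings and their issue.
Counting each half-blood sibling's line as half a unit, there are 5/2 units in $210,000, so one unit is $84,000. Whole-blood lines (Ulla and Farrukh) take $84,000 each; half-blood lines (Hector) take $42,000 each.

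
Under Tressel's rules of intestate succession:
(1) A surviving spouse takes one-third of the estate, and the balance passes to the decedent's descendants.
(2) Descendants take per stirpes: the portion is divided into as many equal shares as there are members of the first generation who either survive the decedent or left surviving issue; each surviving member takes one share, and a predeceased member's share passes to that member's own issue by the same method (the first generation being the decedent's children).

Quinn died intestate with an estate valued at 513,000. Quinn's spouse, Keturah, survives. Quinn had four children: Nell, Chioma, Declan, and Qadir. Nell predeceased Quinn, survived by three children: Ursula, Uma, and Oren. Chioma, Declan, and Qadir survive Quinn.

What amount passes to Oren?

Keturah takes one-third of 513,000 = 171,000. The remaining 342,000 passes to the descendants.
The descendants' portion (342,000) is divided into 4 shares of 85,500: Chioma, Declan, and Qadir each take 85,500; Nell's 85,500 share passes to Nell's issue.
Nell's share (85,500) is divided into 3 shares of 28,500: Ursula, Uma, and Oren each take 28,500.

Oren receives 28,500.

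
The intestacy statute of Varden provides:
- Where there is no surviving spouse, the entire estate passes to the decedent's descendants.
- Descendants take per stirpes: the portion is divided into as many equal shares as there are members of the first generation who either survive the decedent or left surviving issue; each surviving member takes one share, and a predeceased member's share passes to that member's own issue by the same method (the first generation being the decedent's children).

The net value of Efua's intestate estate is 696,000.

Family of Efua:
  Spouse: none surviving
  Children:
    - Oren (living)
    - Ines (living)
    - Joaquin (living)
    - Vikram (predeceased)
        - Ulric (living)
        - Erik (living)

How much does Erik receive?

The entire 696,000 passes to the descendants.
That amount (696,000) is divided into 4 shares of 174,000: Oren, Ines, and Joaquin each take 174,000; Vikram's 174,000 share passes to Vikram's issue.
Vikram's share (174,000) is divided into 2 shares of 87,000: Ulric and Erik each take 87,000.

Erik receives 87,000.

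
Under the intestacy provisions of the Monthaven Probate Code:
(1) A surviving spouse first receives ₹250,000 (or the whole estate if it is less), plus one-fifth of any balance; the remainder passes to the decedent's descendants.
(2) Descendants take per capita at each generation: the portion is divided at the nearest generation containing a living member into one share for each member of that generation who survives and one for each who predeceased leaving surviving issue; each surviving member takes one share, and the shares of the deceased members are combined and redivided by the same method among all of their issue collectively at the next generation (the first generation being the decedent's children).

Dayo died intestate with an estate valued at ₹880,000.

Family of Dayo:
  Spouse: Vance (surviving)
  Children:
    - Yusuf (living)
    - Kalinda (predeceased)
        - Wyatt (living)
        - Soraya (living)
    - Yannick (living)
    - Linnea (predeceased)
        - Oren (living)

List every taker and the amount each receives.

Vance first takes ₹250,000, leaving a balance of ₹630,000. Vance then takes one-fifth of the balance (₹126,000), for a total of ₹376,000. The remaining ₹504,000 passes to the descendants.
The descendants' portion (₹504,000) is divided at the children's generation into 4 shares of ₹126,000. Yusuf and Yannick each take ₹126,000. The 2 shares of the deceased (Kalinda and Linnea) are combined into a pool of ₹252,000.
That pool (₹252,000) is divided at the grandchildren's generation equally among Wyatt, Soraya, and Oren: ₹84,000 each.

Vance: ₹376,000; Yusuf: ₹126,000; Wyatt: ₹84,000; Soraya: ₹84,000; Yannick: ₹126,000; Oren: ₹84,000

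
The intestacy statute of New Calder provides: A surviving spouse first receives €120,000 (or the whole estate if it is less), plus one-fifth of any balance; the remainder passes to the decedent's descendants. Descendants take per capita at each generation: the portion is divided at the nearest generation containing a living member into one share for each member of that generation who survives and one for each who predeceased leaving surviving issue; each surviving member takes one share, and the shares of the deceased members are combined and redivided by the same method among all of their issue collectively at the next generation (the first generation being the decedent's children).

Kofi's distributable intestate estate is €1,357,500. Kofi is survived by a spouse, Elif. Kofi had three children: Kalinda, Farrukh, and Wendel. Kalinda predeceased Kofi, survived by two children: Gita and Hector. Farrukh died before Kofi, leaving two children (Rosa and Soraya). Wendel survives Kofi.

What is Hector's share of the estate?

Elif first takes €120,000, leaving a balance of €1,237,500. Elif then takes one-fifth of the balance (€247,500), for a total of €367,500. The remaining €990,000 passes to the descendants.
The descendants' portion (€990,000) is divided at the children's generation into 3 shares of €330,000. Wendel takes €330,000. The 2 shares of the deceased (Kalinda and Farrukh) are combined into a pool of €660,000.
That pool (€660,000) is divided at the grandchildren's generation equally among Gita, Hector, Rosa, and Soraya: €165,000 each.

Hector receives €165,000.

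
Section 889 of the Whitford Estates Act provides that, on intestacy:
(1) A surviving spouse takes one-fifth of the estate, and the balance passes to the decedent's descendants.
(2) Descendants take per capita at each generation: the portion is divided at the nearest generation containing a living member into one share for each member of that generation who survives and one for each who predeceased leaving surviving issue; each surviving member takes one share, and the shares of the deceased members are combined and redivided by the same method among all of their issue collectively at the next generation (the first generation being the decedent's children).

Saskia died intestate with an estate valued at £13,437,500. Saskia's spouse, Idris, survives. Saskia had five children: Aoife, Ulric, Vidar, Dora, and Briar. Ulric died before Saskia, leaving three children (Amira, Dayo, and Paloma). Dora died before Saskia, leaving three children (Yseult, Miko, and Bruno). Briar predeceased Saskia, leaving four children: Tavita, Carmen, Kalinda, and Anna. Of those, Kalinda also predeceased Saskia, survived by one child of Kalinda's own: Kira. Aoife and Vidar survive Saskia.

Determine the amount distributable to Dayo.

Idris takes one-fifth of £13,437,500 = £2,687,500. The remaining £10,750,000 passes to the descendants.
The descendants' portion (£10,750,000) is divided at the children's generation into 5 shares of £2,150,000. Aoife and Vidar each take £2,150,000. The 3 shares of the deceased (Ulric, Dora, and Briar) are combined into a pool of £6,450,000.
That pool (£6,450,000) is divided at the grandchildren's generation into 10 shares of £645,000. Amira, Dayo, Paloma, Yseult, Miko, Bruno, Tavita, Carmen, and Anna each take £645,000. The remaining share for the deceased Kalinda (£645,000) is carried to the next generation.
That pool (£645,000) passes entirely to Kira, the sole taker at the great-grandchildren's generation.

Dayo receives £645,000.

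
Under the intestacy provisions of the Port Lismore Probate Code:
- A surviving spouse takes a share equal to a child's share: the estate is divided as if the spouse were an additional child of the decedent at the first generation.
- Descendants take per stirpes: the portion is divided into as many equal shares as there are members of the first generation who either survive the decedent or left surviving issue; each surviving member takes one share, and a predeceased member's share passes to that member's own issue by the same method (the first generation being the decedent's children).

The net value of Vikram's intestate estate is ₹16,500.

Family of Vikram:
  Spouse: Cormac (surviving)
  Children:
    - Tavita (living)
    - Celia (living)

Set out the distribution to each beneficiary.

Cormac: ₹5,500; Tavita: ₹5,500; Celia: ₹5,500

The spouse counts as an additional share at the children's level, so there are 3 primary shares of ₹5,500. Cormac takes one such share (₹5,500).
The children's combined portion (₹11,000) is divided into 2 shares of ₹5,500: Tavita and Celia each take ₹5,500.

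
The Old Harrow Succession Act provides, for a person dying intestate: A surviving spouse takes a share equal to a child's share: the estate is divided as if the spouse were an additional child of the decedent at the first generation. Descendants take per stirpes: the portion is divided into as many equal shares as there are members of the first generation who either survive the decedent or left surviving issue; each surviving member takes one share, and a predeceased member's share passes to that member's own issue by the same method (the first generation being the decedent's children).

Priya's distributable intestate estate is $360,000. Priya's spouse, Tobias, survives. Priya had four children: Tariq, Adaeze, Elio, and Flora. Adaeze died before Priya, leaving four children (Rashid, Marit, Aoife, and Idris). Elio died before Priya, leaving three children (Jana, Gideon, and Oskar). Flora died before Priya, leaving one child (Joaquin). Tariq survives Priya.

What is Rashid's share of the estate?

Rashid receives $18,000.

The spouse counts as an additional share at the children's level, so there are 5 primary shares of $72,000. Tobias takes one such share ($72,000).
The children's combined portion ($288,000) is divided into 4 shares of $72,000: Tariq takes $72,000; Adaeze's $72,000 share passes to Adaeze's issue; Elio's $72,000 share passes to Elio's issue; Flora's $72,000 share passes to Flora's issue.
Adaeze's share ($72,000) is divided into 4 shares of $18,000: Rashid, Marit, Aoife, and Idris each take $18,000.
Elio's share ($72,000) is divided into 3 shares of $24,000: Jana, Gideon, and Oskar each take $24,000.
Flora's share ($72,000) passes entirely to Joaquin.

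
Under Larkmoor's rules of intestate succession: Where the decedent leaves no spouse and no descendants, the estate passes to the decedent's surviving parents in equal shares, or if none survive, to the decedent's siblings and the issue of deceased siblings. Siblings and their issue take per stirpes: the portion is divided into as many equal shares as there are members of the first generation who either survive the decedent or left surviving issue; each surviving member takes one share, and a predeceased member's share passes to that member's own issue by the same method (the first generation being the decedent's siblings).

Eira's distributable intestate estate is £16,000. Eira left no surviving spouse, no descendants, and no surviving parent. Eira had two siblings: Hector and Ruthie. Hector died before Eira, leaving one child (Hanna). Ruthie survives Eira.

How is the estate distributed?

The entire £16,000 passes to the siblings and their issue.
That amount (£16,000) is divided into 2 shares of £8,000: Ruthie takes £8,000; Hector's £8,000 share passes to Hector's issue.
Hector's share (£8,000) passes entirely to Hanna.

Hanna: £8,000; Ruthie: £8,000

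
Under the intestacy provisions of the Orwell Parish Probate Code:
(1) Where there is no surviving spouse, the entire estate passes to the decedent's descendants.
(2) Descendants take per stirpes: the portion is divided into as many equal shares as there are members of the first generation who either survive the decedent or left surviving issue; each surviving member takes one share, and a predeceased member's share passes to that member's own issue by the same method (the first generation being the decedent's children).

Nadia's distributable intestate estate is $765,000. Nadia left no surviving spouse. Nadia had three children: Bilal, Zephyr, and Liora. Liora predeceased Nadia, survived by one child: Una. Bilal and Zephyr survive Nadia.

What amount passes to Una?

The entire $765,000 passes to the descendants.
That amount ($765,000) is divided into 3 shares of $255,000: Bilal and Zephyr each take $255,000; Liora's $255,000 share passes to Liora's issue.
Liora's share ($255,000) passes entirely to Una.

Una receives $255,000.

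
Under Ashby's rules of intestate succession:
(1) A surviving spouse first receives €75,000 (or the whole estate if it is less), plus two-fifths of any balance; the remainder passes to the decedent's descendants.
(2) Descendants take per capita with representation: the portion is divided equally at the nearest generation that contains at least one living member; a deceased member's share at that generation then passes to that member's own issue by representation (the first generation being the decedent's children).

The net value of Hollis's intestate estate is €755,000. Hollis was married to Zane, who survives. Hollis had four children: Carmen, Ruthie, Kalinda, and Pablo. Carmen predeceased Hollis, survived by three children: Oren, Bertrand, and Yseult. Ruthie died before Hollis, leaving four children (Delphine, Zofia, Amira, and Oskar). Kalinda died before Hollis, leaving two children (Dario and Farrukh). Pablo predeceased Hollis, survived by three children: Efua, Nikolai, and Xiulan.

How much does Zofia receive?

Zane first takes €75,000, leaving a balance of €680,000. Zane then takes two-fifths of the balance (€272,000), for a total of €347,000. The remaining €408,000 passes to the descendants.
No child survives, so the initial division is made at the grandchildren's generation.
The descendants' portion (€408,000) is divided into 12 shares of €34,000: Oren, Bertrand, Yseult, Delphine, Zofia, Amira, Oskar, Dario, Farrukh, Efua, Nikolai, and Xiulan each take €34,000.

Zofia receives €34,000.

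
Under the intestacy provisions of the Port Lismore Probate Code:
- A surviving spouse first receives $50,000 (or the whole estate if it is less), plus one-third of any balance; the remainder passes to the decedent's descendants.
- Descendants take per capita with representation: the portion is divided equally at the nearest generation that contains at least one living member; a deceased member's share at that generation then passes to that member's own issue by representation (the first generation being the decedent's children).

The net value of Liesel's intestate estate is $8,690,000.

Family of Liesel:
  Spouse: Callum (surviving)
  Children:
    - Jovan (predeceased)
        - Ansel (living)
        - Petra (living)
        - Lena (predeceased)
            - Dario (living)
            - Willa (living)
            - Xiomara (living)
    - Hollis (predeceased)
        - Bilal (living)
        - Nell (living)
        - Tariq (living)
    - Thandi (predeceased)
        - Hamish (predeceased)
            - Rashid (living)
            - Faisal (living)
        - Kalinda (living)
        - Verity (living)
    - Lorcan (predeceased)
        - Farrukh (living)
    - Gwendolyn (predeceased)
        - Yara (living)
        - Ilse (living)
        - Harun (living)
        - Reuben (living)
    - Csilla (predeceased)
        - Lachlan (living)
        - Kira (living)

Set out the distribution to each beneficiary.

Callum: $2,930,000; Ansel: $360,000; Petra: $360,000; Dario: $120,000; Willa: $120,000; Xiomara: $120,000; Bilal: $360,000; Nell: $360,000; Tariq: $360,000; Rashid: $180,000; Faisal: $180,000; Kalinda: $360,000; Verity: $360,000; Farrukh: $360,000; Yara: $360,000; Ilse: $360,000; Harun: $360,000; Reuben: $360,000; Lachlan: $360,000; Kira: $360,000

Callum first takes $50,000, leaving a balance of $8,640,000. Callum then takes one-third of the balance ($2,880,000), for a total of $2,930,000. The remaining $5,760,000 passes to the descendants.
No child survives, so the initial division is made at the grandchildren's generation.
The descendants' portion ($5,760,000) is divided into 16 shares of $360,000: Ansel, Petra, Bilal, Nell, Tariq, Kalinda, Verity, Farrukh, Yara, Ilse, Harun, Reuben, Lachlan, and Kira each take $360,000; Lena's $360,000 share passes to Lena's issue; Hamish's $360,000 share passes to Hamish's issue.
Lena's share ($360,000) is divided into 3 shares of $120,000: Dario, Willa, and Xiomara each take $120,000.
Hamish's share ($360,000) is divided into 2 shares of $180,000: Rashid and Faisal each take $180,000.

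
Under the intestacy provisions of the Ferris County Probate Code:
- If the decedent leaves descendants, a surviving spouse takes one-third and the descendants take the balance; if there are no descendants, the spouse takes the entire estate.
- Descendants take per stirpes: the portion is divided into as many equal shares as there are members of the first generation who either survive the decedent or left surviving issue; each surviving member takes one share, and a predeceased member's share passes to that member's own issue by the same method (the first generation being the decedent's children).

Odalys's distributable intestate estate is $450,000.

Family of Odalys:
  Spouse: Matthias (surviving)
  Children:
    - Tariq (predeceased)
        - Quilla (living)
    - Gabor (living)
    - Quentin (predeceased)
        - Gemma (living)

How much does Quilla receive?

Matthias takes one-third of $450,000 = $150,000. The remaining $300,000 passes to the descendants.
The descendants' portion ($300,000) is divided into 3 shares of $100,000: Gabor takes $100,000; Tariq's $100,000 share passes to Tariq's issue; Quentin's $100,000 share passes to Quentin's issue.
Tariq's share ($100,000) passes entirely to Quilla.
Quentin's share ($100,000) passes entirely to Gemma.

Quilla receives $100,000.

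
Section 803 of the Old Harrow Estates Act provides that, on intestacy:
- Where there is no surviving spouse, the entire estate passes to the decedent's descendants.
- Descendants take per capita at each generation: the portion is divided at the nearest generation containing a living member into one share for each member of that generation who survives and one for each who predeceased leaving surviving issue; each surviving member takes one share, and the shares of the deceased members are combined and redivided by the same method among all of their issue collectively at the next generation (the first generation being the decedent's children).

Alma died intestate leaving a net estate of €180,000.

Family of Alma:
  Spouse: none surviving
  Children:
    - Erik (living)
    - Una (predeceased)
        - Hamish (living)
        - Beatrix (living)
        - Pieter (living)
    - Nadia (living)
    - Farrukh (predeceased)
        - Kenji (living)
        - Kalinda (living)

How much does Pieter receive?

Pieter receives €18,000.

The entire €180,000 passes to the descendants.
That amount (€180,000) is divided at the children's generation into 4 shares of €45,000. Erik and Nadia each take €45,000. The 2 shares of the deceased (Una and Farrukh) are combined into a pool of €90,000.
That pool (€90,000) is divided at the grandchildren's generation equally among Hamish, Beatrix, Pieter, Kenji, and Kalinda: €18,000 each.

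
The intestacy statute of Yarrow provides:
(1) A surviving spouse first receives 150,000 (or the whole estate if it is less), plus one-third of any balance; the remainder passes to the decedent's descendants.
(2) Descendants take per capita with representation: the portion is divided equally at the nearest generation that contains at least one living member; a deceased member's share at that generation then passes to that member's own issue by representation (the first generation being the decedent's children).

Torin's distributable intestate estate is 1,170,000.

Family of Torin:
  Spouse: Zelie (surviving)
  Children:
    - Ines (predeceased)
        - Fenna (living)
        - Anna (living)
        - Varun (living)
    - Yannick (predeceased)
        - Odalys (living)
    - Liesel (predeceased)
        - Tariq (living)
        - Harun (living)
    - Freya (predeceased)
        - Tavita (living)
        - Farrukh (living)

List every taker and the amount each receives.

Zelie first takes 150,000, leaving a balance of 1,020,000. Zelie then takes one-third of the balance (340,000), for a total of 490,000. The remaining 680,000 passes to the descendants.
No child survives, so the initial division is made at the grandchildren's generation.
The descendants' portion (680,000) is divided into 8 shares of 85,000: Fenna, Anna, Varun, Odalys, Tariq, Harun, Tavita, and Farrukh each take 85,000.

Zelie: 490,000; Fenna: 85,000; Anna: 85,000; Varun: 85,000; Odalys: 85,000; Tariq: 85,000; Harun: 85,000; Tavita: 85,000; Farrukh: 85,000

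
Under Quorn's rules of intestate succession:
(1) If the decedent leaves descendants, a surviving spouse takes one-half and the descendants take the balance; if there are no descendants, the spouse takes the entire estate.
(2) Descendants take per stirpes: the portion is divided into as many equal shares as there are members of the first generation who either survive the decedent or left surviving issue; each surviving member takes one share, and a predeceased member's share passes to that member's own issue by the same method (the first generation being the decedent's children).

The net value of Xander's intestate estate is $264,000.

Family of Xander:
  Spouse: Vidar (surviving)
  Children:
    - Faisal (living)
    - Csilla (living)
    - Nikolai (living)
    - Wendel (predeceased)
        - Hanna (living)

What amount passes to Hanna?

Vidar takes one-half of $264,000 = $132,000. The remaining $132,000 passes to the descendants.
The descendants' portion ($132,000) is divided into 4 shares of $33,000: Faisal, Csilla, and Nikolai each take $33,000; Wendel's $33,000 share passes to Wendel's issue.
Wendel's share ($33,000) passes entirely to Hanna.

Hanna receives $33,000.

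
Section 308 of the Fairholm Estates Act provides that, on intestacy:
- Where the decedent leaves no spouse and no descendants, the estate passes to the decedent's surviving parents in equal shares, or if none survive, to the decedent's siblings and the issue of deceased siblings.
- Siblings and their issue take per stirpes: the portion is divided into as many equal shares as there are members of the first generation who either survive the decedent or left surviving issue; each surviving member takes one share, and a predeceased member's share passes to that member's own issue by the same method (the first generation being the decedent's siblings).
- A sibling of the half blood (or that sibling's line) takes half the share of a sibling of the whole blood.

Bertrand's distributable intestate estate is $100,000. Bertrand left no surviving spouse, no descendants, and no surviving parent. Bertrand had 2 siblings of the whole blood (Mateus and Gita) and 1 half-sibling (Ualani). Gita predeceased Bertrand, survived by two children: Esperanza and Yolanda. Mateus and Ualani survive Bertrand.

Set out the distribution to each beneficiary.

Mateus: $40,000; Ualani: $20,000; Esperanza: $20,000; Yolanda: $20,000

The entire $100,000 passes to the siblings and their issue.
Counting each half-blood sibling's line as half a unit, there are 5/2 units in $100,000, so one unit is $40,000. Whole-blood lines (Mateus and Gita) take $40,000 each; half-blood lines (Ualani) take $20,000 each.
Gita's share ($40,000) is divided into 2 shares of $20,000: Esperanza and Yolanda each take $20,000.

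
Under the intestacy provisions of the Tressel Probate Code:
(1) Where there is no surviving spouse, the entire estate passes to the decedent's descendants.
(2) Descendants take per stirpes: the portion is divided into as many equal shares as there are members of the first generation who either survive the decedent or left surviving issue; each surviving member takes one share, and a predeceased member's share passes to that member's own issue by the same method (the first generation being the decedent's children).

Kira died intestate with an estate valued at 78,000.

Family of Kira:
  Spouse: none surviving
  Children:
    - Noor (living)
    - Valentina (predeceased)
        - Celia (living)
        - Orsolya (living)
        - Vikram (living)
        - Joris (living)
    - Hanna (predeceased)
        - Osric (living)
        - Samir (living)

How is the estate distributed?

Noor: 26,000; Celia: 6,500; Orsolya: 6,500; Vikram: 6,500; Joris: 6,500; Osric: 13,000; Samir: 13,000

The entire 78,000 passes to the descendants.
That amount (78,000) is divided into 3 shares of 26,000: Noor takes 26,000; Valentina's 26,000 share passes to Valentina's issue; Hanna's 26,000 share passes to Hanna's issue.
Valentina's share (26,000) is divided into 4 shares of 6,500: Celia, Orsolya, Vikram, and Joris each take 6,500.
Hanna's share (26,000) is divided into 2 shares of 13,000: Osric and Samir each take 13,000.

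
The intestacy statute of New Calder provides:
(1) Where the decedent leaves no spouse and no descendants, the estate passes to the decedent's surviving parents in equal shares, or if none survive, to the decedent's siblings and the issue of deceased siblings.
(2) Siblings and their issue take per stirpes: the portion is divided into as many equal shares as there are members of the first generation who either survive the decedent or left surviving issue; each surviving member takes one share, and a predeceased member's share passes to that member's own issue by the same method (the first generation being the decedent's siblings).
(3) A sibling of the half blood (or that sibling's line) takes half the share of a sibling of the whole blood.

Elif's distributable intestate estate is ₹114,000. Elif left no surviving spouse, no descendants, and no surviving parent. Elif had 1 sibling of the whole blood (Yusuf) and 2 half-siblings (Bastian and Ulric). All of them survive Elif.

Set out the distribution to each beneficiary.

Bastian: ₹28,500; Ulric: ₹28,500; Yusuf: ₹57,000

The entire ₹114,000 passes to the siblings and their issue.
Counting each half-blood sibling's line as half a unit, there are 2 units in ₹114,000, so one unit is ₹57,000. Whole-blood lines (Yusuf) take ₹57,000 each; half-blood lines (Bastian and Ulric) take ₹28,500 each.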